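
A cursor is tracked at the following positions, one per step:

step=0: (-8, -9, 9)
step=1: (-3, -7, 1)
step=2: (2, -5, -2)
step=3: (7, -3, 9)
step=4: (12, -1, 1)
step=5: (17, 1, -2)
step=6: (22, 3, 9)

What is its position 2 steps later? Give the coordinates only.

First: linear, +5 per step → 32 at step 8.
Second: linear, +2 per step → 7 at step 8.
Third: cycles through 9, 1, -2 every 3 steps. Step 8 lands at position 2 of the cycle → -2.

(32, 7, -2)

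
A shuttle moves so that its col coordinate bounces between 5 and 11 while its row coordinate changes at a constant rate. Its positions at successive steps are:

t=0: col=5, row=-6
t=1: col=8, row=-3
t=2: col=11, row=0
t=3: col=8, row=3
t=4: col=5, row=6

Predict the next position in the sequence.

col=8, row=9

The col coordinate travels 3 per step and bounces off the walls at 5 and 11.
  step 5: 5 → 8
The row coordinate changes by +3 each step: at step 5 it is 9.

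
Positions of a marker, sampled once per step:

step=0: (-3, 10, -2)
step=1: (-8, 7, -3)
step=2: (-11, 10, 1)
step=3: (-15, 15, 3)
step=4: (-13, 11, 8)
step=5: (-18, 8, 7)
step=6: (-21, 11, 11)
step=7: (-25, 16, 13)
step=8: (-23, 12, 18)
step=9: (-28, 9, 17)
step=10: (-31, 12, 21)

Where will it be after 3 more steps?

Differencing gives (-5, -3, -1), (-3, +3, +4), (-4, +5, +2), (+2, -4, +5), (-5, -3, -1), (-3, +3, +4), (-4, +5, +2), (+2, -4, +5), (-5, -3, -1), (-3, +3, +4). This is the pattern (-5, -3, -1), (-3, +3, +4), (-4, +5, +2), (+2, -4, +5) repeated.
step 11: apply (-4, +5, +2) → (-35, 17, 23)
step 12: apply (+2, -4, +5) → (-33, 13, 28)
step 13: apply (-5, -3, -1) → (-38, 10, 27)

(-38, 10, 27)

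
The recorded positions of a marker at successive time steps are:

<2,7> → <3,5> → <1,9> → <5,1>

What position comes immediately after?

Consecutive displacements <+1,-2>, <-2,+4>, <+4,-8> scale by a factor of -2 each step.
step 4: <5,1> + <-8,+16> → <-3,17>

<-3,17>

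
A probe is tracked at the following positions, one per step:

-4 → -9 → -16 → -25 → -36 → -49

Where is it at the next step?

Taking differences between consecutive positions: -5, -7, -9, -11, -13. These grow by -2 each step.
step 6: -49 − 15 → -64

-64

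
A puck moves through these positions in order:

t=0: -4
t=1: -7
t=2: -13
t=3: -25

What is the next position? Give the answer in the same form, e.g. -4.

-49

Consecutive displacements -3, -6, -12 scale by a factor of 2 each step.
step 4: -25 − 24 → -49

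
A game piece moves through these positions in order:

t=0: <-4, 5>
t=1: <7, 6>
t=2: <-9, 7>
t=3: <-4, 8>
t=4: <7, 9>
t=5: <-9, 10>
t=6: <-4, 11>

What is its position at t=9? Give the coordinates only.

The first coordinate repeats the cycle [-4, 7, -9] with period 3; step 9 mod 3 = 0, giving -4.
The second coordinate changes by +1 each step, so at step 9 it is 5 + 9·(1) = 14.

<-4, 14>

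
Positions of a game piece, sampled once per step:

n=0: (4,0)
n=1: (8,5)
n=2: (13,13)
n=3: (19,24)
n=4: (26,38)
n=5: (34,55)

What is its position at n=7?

First differences are (+4,+5), (+5,+8), (+6,+11), (+7,+14), (+8,+17); their common second difference is (+1,+3) (constant acceleration).
step 6: (34,55) + (+9,+20) → (43,75)
step 7: (43,75) + (+10,+23) → (53,98)

(53,98)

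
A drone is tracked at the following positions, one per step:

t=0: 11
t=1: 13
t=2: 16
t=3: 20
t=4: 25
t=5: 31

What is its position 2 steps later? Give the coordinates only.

Successive displacements: +2, +3, +4, +5, +6 — each changes by +1.
step 6: 31 + 7 → 38
step 7: 38 + 8 → 46

46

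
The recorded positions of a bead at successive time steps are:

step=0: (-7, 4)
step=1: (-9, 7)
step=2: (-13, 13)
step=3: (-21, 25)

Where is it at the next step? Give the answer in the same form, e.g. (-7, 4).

The jumps are (-2, +3), (-4, +6), (-8, +12) — a geometric progression with ratio 2.
step 4: (-21, 25) + (-16, +24) → (-37, 49)

(-37, 49)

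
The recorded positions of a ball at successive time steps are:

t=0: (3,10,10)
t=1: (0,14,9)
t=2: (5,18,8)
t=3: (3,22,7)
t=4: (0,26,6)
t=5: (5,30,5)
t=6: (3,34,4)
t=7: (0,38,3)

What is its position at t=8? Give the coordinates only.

The first coordinate repeats the cycle [3, 0, 5] with period 3; step 8 mod 3 = 2, giving 5.
The second coordinate changes by +4 each step, so at step 8 it is 10 + 8·(4) = 42.
The third coordinate changes by -1 each step, so at step 8 it is 10 + 8·(-1) = 2.

(5,42,2)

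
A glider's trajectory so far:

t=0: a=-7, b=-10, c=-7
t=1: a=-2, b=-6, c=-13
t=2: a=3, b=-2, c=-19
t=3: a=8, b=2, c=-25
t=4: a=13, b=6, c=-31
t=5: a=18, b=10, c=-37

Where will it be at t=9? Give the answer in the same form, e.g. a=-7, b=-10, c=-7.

a=38, b=26, c=-61

The position changes by (+5,+4,-6) every step.
step 6: a=18, b=10, c=-37 + (+5,+4,-6) → a=23, b=14, c=-43
step 7: a=23, b=14, c=-43 + (+5,+4,-6) → a=28, b=18, c=-49
step 8: a=28, b=18, c=-49 + (+5,+4,-6) → a=33, b=22, c=-55
step 9: a=33, b=22, c=-55 + (+5,+4,-6) → a=38, b=26, c=-61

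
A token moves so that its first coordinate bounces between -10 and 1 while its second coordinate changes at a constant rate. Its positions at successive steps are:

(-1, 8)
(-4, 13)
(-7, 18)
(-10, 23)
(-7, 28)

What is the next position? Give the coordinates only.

The first coordinate reflects between -10 and 1, moving 3 per step.
  step 5: -7 → -4
The second coordinate changes by +5 each step: at step 5 it is 33.

(-4, 33)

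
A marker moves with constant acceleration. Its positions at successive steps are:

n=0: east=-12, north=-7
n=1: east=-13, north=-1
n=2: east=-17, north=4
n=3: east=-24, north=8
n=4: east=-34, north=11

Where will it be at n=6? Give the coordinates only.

Taking differences between consecutive positions: (-1,+6), (-4,+5), (-7,+4), (-10,+3). These grow by (-3,-1) each step.
step 5: east=-34, north=11 + (-13,+2) → east=-47, north=13
step 6: east=-47, north=13 + (-16,+1) → east=-63, north=14

east=-63, north=14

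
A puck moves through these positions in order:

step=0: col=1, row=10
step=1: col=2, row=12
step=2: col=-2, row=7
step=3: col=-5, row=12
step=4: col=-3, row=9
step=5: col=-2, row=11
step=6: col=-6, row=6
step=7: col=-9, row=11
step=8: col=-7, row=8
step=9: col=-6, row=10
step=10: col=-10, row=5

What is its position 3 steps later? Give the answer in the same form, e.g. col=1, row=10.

The moves between consecutive positions are (+1,+2), (-4,-5), (-3,+5), (+2,-3), (+1,+2), (-4,-5), (-3,+5), (+2,-3), (+1,+2), (-4,-5); they repeat the 4-cycle [(+1,+2), (-4,-5), (-3,+5), (+2,-3)].
step 11: apply (-3,+5) → col=-13, row=10
step 12: apply (+2,-3) → col=-11, row=7
step 13: apply (+1,+2) → col=-10, row=9

col=-10, row=9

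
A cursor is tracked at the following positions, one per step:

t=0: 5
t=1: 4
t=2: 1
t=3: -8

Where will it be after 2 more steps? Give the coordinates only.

-116

Step-to-step displacements: -1, -3, -9; each is 3× the previous.
step 4: -8 − 27 → -35
step 5: -35 − 81 → -116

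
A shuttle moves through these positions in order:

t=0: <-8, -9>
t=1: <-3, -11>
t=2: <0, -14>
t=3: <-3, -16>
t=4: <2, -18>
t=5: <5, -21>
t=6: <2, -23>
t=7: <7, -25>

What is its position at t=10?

<12, -32>

Step-to-step displacements: <+5, -2>, <+3, -3>, <-3, -2>, <+5, -2>, <+3, -3>, <-3, -2>, <+5, -2> — a repeating cycle of length 3.
step 8: apply <+3, -3> → <10, -28>
step 9: apply <-3, -2> → <7, -30>
step 10: apply <+5, -2> → <12, -32>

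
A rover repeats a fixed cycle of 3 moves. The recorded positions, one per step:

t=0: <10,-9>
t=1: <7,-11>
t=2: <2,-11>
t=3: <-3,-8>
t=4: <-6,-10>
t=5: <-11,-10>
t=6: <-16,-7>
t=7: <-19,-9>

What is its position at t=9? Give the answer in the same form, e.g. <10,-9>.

<-29,-6>

Differencing gives <-3,-2>, <-5,+0>, <-5,+3>, <-3,-2>, <-5,+0>, <-5,+3>, <-3,-2>. This is the pattern <-3,-2>, <-5,+0>, <-5,+3> repeated.
step 8: apply <-5,+0> → <-24,-9>
step 9: apply <-5,+3> → <-29,-6>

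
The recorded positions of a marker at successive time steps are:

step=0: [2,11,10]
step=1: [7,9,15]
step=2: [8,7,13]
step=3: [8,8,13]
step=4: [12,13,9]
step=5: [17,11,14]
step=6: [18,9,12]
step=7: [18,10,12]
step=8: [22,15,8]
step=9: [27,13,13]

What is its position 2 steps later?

[28,12,11]

The moves between consecutive positions are [+5,-2,+5], [+1,-2,-2], [+0,+1,+0], [+4,+5,-4], [+5,-2,+5], [+1,-2,-2], [+0,+1,+0], [+4,+5,-4], [+5,-2,+5]; they repeat the 4-cycle [[+5,-2,+5], [+1,-2,-2], [+0,+1,+0], [+4,+5,-4]].
step 10: apply [+1,-2,-2] → [28,11,11]
step 11: apply [+0,+1,+0] → [28,12,11]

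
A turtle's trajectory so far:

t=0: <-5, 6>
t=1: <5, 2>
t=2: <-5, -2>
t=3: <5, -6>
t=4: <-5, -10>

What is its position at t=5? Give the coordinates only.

First: cycles through -5, 5 every 2 steps. Step 5 lands at position 1 of the cycle → 5.
Second: linear, -4 per step → -14 at step 5.

<5, -14>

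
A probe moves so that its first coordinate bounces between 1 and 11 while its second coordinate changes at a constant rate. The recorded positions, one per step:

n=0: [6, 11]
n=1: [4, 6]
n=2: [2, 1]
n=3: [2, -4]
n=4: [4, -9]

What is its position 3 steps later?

[10, -24]

The first coordinate travels 2 per step and bounces off the walls at 1 and 11.
  step 5: 4 → 6
  step 6: 6 → 8
  step 7: 8 → 10
The second coordinate changes by -5 each step: at step 7 it is -24.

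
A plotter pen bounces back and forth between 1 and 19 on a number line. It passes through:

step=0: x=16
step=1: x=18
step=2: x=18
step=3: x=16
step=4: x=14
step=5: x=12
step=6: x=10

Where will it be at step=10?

x=2

The value reflects between 1 and 19, moving 2 per step.
  step 7: 10 → 8
  step 8: 8 → 6
  step 9: 6 → 4
  step 10: 4 → 2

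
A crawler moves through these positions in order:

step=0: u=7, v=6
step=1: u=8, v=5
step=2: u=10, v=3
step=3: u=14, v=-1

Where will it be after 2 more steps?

u=38, v=-25

Step-to-step displacements: (+1, -1), (+2, -2), (+4, -4); each is 2× the previous.
step 4: u=14, v=-1 + (+8, -8) → u=22, v=-9
step 5: u=22, v=-9 + (+16, -16) → u=38, v=-25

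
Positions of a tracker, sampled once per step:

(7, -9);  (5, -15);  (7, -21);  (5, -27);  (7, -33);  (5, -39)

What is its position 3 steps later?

(7, -57)

First: cycles through 7, 5 every 2 steps. Step 8 lands at position 0 of the cycle → 7.
Second: linear, -6 per step → -57 at step 8.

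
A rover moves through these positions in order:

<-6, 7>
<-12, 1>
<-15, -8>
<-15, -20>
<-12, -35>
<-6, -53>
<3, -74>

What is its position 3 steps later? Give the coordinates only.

<48, -155>

Successive displacements: <-6, -6>, <-3, -9>, <+0, -12>, <+3, -15>, <+6, -18>, <+9, -21> — each changes by <+3, -3>.
step 7: <3, -74> + <+12, -24> → <15, -98>
step 8: <15, -98> + <+15, -27> → <30, -125>
step 9: <30, -125> + <+18, -30> → <48, -155>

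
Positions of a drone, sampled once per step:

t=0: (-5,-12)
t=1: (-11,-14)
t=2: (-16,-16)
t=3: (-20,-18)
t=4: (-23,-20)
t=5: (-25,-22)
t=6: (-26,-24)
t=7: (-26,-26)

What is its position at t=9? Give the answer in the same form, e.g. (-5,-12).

(-23,-30)

First differences are (-6,-2), (-5,-2), (-4,-2), (-3,-2), (-2,-2), (-1,-2), (+0,-2); their common second difference is (+1,+0) (constant acceleration).
step 8: (-26,-26) + (+1,-2) → (-25,-28)
step 9: (-25,-28) + (+2,-2) → (-23,-30)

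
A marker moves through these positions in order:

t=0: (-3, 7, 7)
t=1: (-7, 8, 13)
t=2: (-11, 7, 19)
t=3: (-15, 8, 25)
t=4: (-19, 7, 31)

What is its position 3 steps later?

(-31, 8, 49)

First: linear, -4 per step → -31 at step 7.
Second: cycles through 7, 8 every 2 steps. Step 7 lands at position 1 of the cycle → 8.
Third: linear, +6 per step → 49 at step 7.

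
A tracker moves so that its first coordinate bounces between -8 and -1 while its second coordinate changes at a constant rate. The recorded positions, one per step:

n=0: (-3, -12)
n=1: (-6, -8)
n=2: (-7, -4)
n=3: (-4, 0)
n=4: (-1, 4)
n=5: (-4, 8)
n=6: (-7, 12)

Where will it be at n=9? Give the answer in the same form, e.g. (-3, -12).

The first coordinate travels 3 per step and bounces off the walls at -8 and -1.
  step 7: -7 → -6
  step 8: -6 → -3
  step 9: -3 → -2
The second coordinate changes by +4 each step: at step 9 it is 24.

(-2, 24)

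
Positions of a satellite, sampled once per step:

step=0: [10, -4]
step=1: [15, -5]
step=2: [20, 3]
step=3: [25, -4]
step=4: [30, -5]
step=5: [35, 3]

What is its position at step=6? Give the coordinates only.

The first coordinate changes by +5 each step, so at step 6 it is 10 + 6·(5) = 40.
The second coordinate repeats the cycle [-4, -5, 3] with period 3; step 6 mod 3 = 0, giving -4.

[40, -4]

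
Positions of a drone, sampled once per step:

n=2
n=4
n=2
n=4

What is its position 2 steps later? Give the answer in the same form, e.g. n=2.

n=4

The jumps are +2, -2, +2 — a geometric progression with ratio -1.
step 4: 4 − 2 → n=2
step 5: 2 + 2 → n=4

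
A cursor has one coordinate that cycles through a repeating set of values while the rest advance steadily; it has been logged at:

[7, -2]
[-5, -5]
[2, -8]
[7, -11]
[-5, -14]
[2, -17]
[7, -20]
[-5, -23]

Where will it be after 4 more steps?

First: cycles through 7, -5, 2 every 3 steps. Step 11 lands at position 2 of the cycle → 2.
Second: linear, -3 per step → -35 at step 11.

[2, -35]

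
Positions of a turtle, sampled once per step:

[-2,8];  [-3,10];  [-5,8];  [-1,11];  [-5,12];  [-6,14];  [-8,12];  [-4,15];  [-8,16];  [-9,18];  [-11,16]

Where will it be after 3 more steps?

Differencing gives [-1,+2], [-2,-2], [+4,+3], [-4,+1], [-1,+2], [-2,-2], [+4,+3], [-4,+1], [-1,+2], [-2,-2]. This is the pattern [-1,+2], [-2,-2], [+4,+3], [-4,+1] repeated.
step 11: apply [+4,+3] → [-7,19]
step 12: apply [-4,+1] → [-11,20]
step 13: apply [-1,+2] → [-12,22]

[-12,22]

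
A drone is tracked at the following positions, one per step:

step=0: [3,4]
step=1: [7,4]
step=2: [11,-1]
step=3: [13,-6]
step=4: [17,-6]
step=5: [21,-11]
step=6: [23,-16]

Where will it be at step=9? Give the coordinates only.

The moves between consecutive positions are [+4,+0], [+4,-5], [+2,-5], [+4,+0], [+4,-5], [+2,-5]; they repeat the 3-cycle [[+4,+0], [+4,-5], [+2,-5]].
step 7: apply [+4,+0] → [27,-16]
step 8: apply [+4,-5] → [31,-21]
step 9: apply [+2,-5] → [33,-26]

[33,-26]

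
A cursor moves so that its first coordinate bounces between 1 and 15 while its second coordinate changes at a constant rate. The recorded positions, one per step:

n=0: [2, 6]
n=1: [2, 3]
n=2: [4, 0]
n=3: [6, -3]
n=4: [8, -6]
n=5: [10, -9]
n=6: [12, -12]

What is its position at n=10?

[10, -24]

The first coordinate reflects between 1 and 15, moving 2 per step.
  step 7: 12 → 14
  step 8: 14 → 14
  step 9: 14 → 12
  step 10: 12 → 10
The second coordinate changes by -3 each step: at step 10 it is -24.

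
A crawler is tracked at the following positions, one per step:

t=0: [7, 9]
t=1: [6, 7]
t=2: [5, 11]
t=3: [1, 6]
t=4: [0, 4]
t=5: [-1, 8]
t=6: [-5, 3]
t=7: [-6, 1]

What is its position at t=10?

[-12, -2]

Step-to-step displacements: [-1, -2], [-1, +4], [-4, -5], [-1, -2], [-1, +4], [-4, -5], [-1, -2] — a repeating cycle of length 3.
step 8: apply [-1, +4] → [-7, 5]
step 9: apply [-4, -5] → [-11, 0]
step 10: apply [-1, -2] → [-12, -2]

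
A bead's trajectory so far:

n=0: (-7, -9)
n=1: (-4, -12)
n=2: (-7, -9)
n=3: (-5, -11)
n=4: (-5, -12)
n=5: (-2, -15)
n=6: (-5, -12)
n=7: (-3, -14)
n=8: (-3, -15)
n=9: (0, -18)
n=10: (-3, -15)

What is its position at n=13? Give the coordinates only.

(2, -21)

The moves between consecutive positions are (+3, -3), (-3, +3), (+2, -2), (+0, -1), (+3, -3), (-3, +3), (+2, -2), (+0, -1), (+3, -3), (-3, +3); they repeat the 4-cycle [(+3, -3), (-3, +3), (+2, -2), (+0, -1)].
step 11: apply (+2, -2) → (-1, -17)
step 12: apply (+0, -1) → (-1, -18)
step 13: apply (+3, -3) → (2, -21)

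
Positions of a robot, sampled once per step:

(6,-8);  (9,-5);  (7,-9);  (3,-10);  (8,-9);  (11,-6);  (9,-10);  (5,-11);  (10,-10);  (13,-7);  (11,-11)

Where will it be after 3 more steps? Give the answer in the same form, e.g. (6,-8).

Differencing gives (+3,+3), (-2,-4), (-4,-1), (+5,+1), (+3,+3), (-2,-4), (-4,-1), (+5,+1), (+3,+3), (-2,-4). This is the pattern (+3,+3), (-2,-4), (-4,-1), (+5,+1) repeated.
step 11: apply (-4,-1) → (7,-12)
step 12: apply (+5,+1) → (12,-11)
step 13: apply (+3,+3) → (15,-8)

(15,-8)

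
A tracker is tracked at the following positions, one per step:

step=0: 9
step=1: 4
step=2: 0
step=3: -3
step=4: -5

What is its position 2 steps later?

First differences are -5, -4, -3, -2; their common second difference is +1 (constant acceleration).
step 5: -5 − 1 → -6
step 6: -6 + 0 → -6

-6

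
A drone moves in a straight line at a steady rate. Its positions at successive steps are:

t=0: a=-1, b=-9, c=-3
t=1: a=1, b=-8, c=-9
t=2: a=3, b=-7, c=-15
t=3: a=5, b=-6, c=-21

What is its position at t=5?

a=9, b=-4, c=-33

The position changes by (+2, +1, -6) every step.
step 4: a=5, b=-6, c=-21 + (+2, +1, -6) → a=7, b=-5, c=-27
step 5: a=7, b=-5, c=-27 + (+2, +1, -6) → a=9, b=-4, c=-33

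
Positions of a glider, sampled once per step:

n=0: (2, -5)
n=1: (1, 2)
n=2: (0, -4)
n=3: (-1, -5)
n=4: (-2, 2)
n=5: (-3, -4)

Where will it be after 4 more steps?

(-7, -5)

The first coordinate changes by -1 each step, so at step 9 it is 2 + 9·(-1) = -7.
The second coordinate repeats the cycle [-5, 2, -4] with period 3; step 9 mod 3 = 0, giving -5.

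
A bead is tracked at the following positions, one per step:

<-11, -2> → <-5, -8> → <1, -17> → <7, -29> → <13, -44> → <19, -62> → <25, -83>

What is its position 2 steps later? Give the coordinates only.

First differences are <+6, -6>, <+6, -9>, <+6, -12>, <+6, -15>, <+6, -18>, <+6, -21>; their common second difference is <+0, -3> (constant acceleration).
step 7: <25, -83> + <+6, -24> → <31, -107>
step 8: <31, -107> + <+6, -27> → <37, -134>

<37, -134>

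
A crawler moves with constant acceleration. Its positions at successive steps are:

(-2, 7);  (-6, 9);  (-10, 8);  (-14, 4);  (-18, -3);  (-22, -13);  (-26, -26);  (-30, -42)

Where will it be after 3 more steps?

(-42, -108)

Successive displacements: (-4, +2), (-4, -1), (-4, -4), (-4, -7), (-4, -10), (-4, -13), (-4, -16) — each changes by (+0, -3).
step 8: (-30, -42) + (-4, -19) → (-34, -61)
step 9: (-34, -61) + (-4, -22) → (-38, -83)
step 10: (-38, -83) + (-4, -25) → (-42, -108)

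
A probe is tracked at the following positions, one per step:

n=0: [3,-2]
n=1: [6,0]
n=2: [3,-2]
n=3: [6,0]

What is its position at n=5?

[6,0]

Step-to-step displacements: [+3,+2], [-3,-2], [+3,+2]; each is -1× the previous.
step 4: [6,0] + [-3,-2] → [3,-2]
step 5: [3,-2] + [+3,+2] → [6,0]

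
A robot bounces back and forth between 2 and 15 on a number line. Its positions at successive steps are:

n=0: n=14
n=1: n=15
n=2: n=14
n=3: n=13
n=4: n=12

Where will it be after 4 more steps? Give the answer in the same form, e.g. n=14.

n=8

The value reflects between 2 and 15, moving 1 per step.
  step 5: 12 → 11
  step 6: 11 → 10
  step 7: 10 → 9
  step 8: 9 → 8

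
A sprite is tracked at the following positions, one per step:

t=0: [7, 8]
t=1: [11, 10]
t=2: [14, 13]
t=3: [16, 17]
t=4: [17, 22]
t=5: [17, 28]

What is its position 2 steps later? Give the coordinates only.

Successive displacements: [+4, +2], [+3, +3], [+2, +4], [+1, +5], [+0, +6] — each changes by [-1, +1].
step 6: [17, 28] + [-1, +7] → [16, 35]
step 7: [16, 35] + [-2, +8] → [14, 43]

[14, 43]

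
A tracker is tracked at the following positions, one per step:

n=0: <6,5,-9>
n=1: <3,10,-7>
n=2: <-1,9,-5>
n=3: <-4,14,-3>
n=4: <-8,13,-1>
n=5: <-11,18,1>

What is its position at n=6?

<-15,17,3>

Differencing gives <-3,+5,+2>, <-4,-1,+2>, <-3,+5,+2>, <-4,-1,+2>, <-3,+5,+2>. This is the pattern <-3,+5,+2>, <-4,-1,+2> repeated.
step 6: apply <-4,-1,+2> → <-15,17,3>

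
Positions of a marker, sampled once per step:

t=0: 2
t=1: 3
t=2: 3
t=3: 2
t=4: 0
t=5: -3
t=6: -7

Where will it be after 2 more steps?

Taking differences between consecutive positions: +1, +0, -1, -2, -3, -4. These grow by -1 each step.
step 7: -7 − 5 → -12
step 8: -12 − 6 → -18

-18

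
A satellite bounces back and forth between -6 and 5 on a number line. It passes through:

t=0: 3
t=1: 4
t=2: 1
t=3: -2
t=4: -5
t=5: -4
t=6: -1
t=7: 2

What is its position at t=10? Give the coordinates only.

The value reflects between -6 and 5, moving 3 per step.
  step 8: 2 → 5
  step 9: 5 → 2
  step 10: 2 → -1

-1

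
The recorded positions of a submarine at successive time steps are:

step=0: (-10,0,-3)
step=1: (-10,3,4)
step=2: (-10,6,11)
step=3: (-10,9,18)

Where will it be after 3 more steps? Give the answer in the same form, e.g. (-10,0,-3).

(-10,18,39)

The position changes by (+0,+3,+7) every step.
step 4: (-10,9,18) + (+0,+3,+7) → (-10,12,25)
step 5: (-10,12,25) + (+0,+3,+7) → (-10,15,32)
step 6: (-10,15,32) + (+0,+3,+7) → (-10,18,39)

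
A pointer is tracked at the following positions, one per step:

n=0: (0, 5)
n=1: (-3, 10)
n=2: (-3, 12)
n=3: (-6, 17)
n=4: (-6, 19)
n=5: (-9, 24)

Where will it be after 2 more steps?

(-12, 31)

Step-to-step displacements: (-3, +5), (+0, +2), (-3, +5), (+0, +2), (-3, +5) — a repeating cycle of length 2.
step 6: apply (+0, +2) → (-9, 26)
step 7: apply (-3, +5) → (-12, 31)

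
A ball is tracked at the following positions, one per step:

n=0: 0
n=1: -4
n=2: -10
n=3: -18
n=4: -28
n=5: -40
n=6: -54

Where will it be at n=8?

-88

Successive displacements: -4, -6, -8, -10, -12, -14 — each changes by -2.
step 7: -54 − 16 → -70
step 8: -70 − 18 → -88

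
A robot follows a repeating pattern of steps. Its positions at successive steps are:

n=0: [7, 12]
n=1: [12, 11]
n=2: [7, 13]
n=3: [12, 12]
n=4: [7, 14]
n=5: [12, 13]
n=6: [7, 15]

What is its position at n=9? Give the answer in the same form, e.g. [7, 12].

[12, 15]

The moves between consecutive positions are [+5, -1], [-5, +2], [+5, -1], [-5, +2], [+5, -1], [-5, +2]; they repeat the 2-cycle [[+5, -1], [-5, +2]].
step 7: apply [+5, -1] → [12, 14]
step 8: apply [-5, +2] → [7, 16]
step 9: apply [+5, -1] → [12, 15]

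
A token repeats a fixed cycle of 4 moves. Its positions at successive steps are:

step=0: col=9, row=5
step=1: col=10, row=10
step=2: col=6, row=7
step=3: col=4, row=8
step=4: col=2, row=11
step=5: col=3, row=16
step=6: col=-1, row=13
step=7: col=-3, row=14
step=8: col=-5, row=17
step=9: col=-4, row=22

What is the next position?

Differencing gives (+1, +5), (-4, -3), (-2, +1), (-2, +3), (+1, +5), (-4, -3), (-2, +1), (-2, +3), (+1, +5). This is the pattern (+1, +5), (-4, -3), (-2, +1), (-2, +3) repeated.
step 10: apply (-4, -3) → col=-8, row=19

col=-8, row=19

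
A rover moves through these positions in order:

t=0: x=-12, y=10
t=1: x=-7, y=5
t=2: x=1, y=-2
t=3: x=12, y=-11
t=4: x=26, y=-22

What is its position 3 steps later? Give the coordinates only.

x=86, y=-67

Taking differences between consecutive positions: (+5,-5), (+8,-7), (+11,-9), (+14,-11). These grow by (+3,-2) each step.
step 5: x=26, y=-22 + (+17,-13) → x=43, y=-35
step 6: x=43, y=-35 + (+20,-15) → x=63, y=-50
step 7: x=63, y=-50 + (+23,-17) → x=86, y=-67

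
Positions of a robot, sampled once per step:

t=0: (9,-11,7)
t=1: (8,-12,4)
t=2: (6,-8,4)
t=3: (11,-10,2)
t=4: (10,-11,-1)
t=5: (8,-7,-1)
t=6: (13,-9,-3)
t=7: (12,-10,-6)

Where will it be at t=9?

Step-to-step displacements: (-1,-1,-3), (-2,+4,+0), (+5,-2,-2), (-1,-1,-3), (-2,+4,+0), (+5,-2,-2), (-1,-1,-3) — a repeating cycle of length 3.
step 8: apply (-2,+4,+0) → (10,-6,-6)
step 9: apply (+5,-2,-2) → (15,-8,-8)

(15,-8,-8)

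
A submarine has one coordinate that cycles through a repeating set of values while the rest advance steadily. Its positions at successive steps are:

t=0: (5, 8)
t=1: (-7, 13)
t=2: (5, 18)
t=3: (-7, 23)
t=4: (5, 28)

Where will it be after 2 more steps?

The first coordinate repeats the cycle [5, -7] with period 2; step 6 mod 2 = 0, giving 5.
The second coordinate changes by +5 each step, so at step 6 it is 8 + 6·(5) = 38.

(5, 38)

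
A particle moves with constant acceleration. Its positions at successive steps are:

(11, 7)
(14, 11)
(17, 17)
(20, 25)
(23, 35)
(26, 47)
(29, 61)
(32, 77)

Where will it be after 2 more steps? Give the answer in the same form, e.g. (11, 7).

(38, 115)

Taking differences between consecutive positions: (+3, +4), (+3, +6), (+3, +8), (+3, +10), (+3, +12), (+3, +14), (+3, +16). These grow by (+0, +2) each step.
step 8: (32, 77) + (+3, +18) → (35, 95)
step 9: (35, 95) + (+3, +20) → (38, 115)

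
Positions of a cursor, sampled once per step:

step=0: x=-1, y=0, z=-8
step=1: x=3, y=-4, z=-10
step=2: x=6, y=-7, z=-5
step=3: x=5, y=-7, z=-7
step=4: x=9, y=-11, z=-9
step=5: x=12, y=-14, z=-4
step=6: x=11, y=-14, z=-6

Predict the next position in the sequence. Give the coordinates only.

x=15, y=-18, z=-8

Differencing gives (+4,-4,-2), (+3,-3,+5), (-1,+0,-2), (+4,-4,-2), (+3,-3,+5), (-1,+0,-2). This is the pattern (+4,-4,-2), (+3,-3,+5), (-1,+0,-2) repeated.
step 7: apply (+4,-4,-2) → x=15, y=-18, z=-8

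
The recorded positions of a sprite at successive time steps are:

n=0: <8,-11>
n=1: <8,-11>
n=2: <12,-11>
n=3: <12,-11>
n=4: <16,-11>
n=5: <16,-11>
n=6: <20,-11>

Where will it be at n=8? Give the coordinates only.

Step-to-step displacements: <+0,+0>, <+4,+0>, <+0,+0>, <+4,+0>, <+0,+0>, <+4,+0> — a repeating cycle of length 2.
step 7: apply <+0,+0> → <20,-11>
step 8: apply <+4,+0> → <24,-11>

<24,-11>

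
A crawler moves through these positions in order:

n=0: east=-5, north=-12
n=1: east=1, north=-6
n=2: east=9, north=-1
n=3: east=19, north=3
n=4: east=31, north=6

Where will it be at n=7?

east=79, north=9

Successive displacements: (+6,+6), (+8,+5), (+10,+4), (+12,+3) — each changes by (+2,-1).
step 5: east=31, north=6 + (+14,+2) → east=45, north=8
step 6: east=45, north=8 + (+16,+1) → east=61, north=9
step 7: east=61, north=9 + (+18,+0) → east=79, north=9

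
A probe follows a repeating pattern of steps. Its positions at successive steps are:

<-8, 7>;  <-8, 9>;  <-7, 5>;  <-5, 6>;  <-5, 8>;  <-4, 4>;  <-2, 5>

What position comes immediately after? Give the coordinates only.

<-2, 7>

The moves between consecutive positions are <+0, +2>, <+1, -4>, <+2, +1>, <+0, +2>, <+1, -4>, <+2, +1>; they repeat the 3-cycle [<+0, +2>, <+1, -4>, <+2, +1>].
step 7: apply <+0, +2> → <-2, 7>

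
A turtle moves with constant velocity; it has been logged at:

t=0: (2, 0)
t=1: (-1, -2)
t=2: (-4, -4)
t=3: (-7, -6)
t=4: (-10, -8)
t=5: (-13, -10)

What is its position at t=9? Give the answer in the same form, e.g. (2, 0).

(-25, -18)

Constant displacement of (-3, -2) per step.
step 6: (-13, -10) + (-3, -2) → (-16, -12)
step 7: (-16, -12) + (-3, -2) → (-19, -14)
step 8: (-19, -14) + (-3, -2) → (-22, -16)
step 9: (-22, -16) + (-3, -2) → (-25, -18)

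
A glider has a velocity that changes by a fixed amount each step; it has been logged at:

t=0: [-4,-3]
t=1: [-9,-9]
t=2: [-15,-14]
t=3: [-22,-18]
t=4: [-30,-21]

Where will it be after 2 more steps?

Taking differences between consecutive positions: [-5,-6], [-6,-5], [-7,-4], [-8,-3]. These grow by [-1,+1] each step.
step 5: [-30,-21] + [-9,-2] → [-39,-23]
step 6: [-39,-23] + [-10,-1] → [-49,-24]

[-49,-24]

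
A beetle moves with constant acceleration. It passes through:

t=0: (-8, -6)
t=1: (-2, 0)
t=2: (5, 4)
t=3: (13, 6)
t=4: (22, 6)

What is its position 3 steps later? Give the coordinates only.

Successive displacements: (+6, +6), (+7, +4), (+8, +2), (+9, +0) — each changes by (+1, -2).
step 5: (22, 6) + (+10, -2) → (32, 4)
step 6: (32, 4) + (+11, -4) → (43, 0)
step 7: (43, 0) + (+12, -6) → (55, -6)

(55, -6)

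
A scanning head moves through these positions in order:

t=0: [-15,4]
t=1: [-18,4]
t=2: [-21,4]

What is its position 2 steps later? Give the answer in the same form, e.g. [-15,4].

The position changes by [-3,+0] every step.
step 3: [-21,4] + [-3,+0] → [-24,4]
step 4: [-24,4] + [-3,+0] → [-27,4]

[-27,4]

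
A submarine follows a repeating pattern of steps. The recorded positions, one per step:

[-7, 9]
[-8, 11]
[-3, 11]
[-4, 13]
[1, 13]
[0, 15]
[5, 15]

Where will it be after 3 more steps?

The moves between consecutive positions are [-1, +2], [+5, +0], [-1, +2], [+5, +0], [-1, +2], [+5, +0]; they repeat the 2-cycle [[-1, +2], [+5, +0]].
step 7: apply [-1, +2] → [4, 17]
step 8: apply [+5, +0] → [9, 17]
step 9: apply [-1, +2] → [8, 19]

[8, 19]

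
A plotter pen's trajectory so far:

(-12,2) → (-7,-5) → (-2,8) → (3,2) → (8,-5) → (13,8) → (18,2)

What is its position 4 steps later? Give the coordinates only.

The first coordinate changes by +5 each step, so at step 10 it is -12 + 10·(5) = 38.
The second coordinate repeats the cycle [2, -5, 8] with period 3; step 10 mod 3 = 1, giving -5.

(38,-5)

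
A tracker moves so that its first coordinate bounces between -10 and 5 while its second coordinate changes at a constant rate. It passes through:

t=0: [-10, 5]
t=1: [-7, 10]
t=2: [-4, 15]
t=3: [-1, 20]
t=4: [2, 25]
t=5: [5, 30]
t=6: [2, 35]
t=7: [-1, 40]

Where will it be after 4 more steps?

[-7, 60]

The first coordinate reflects between -10 and 5, moving 3 per step.
  step 8: -1 → -4
  step 9: -4 → -7
  step 10: -7 → -10
  step 11: -10 → -7
The second coordinate changes by +5 each step: at step 11 it is 60.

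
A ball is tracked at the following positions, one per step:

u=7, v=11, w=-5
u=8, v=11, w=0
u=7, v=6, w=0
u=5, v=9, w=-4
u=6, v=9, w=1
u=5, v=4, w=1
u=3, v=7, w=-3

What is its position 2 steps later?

u=3, v=2, w=2

The moves between consecutive positions are (+1,+0,+5), (-1,-5,+0), (-2,+3,-4), (+1,+0,+5), (-1,-5,+0), (-2,+3,-4); they repeat the 3-cycle [(+1,+0,+5), (-1,-5,+0), (-2,+3,-4)].
step 7: apply (+1,+0,+5) → u=4, v=7, w=2
step 8: apply (-1,-5,+0) → u=3, v=2, w=2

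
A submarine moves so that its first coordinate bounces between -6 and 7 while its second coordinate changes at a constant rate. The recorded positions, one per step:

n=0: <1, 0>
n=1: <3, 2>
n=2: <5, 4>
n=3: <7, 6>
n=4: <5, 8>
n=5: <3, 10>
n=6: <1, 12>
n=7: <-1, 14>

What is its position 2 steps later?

<-5, 18>

The first coordinate reflects between -6 and 7, moving 2 per step.
  step 8: -1 → -3
  step 9: -3 → -5
The second coordinate changes by +2 each step: at step 9 it is 18.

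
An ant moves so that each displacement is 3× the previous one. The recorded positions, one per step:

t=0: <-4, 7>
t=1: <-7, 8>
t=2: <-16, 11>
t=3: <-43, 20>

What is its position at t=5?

Consecutive displacements <-3, +1>, <-9, +3>, <-27, +9> scale by a factor of 3 each step.
step 4: <-43, 20> + <-81, +27> → <-124, 47>
step 5: <-124, 47> + <-243, +81> → <-367, 128>

<-367, 128>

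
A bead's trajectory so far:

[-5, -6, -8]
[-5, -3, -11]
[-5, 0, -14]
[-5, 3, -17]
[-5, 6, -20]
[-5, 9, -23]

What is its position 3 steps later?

The position changes by [+0, +3, -3] every step.
step 6: [-5, 9, -23] + [+0, +3, -3] → [-5, 12, -26]
step 7: [-5, 12, -26] + [+0, +3, -3] → [-5, 15, -29]
step 8: [-5, 15, -29] + [+0, +3, -3] → [-5, 18, -32]

[-5, 18, -32]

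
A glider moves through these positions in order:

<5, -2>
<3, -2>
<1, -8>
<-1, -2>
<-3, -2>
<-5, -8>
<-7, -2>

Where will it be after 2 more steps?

<-11, -8>

First: linear, -2 per step → -11 at step 8.
Second: cycles through -2, -2, -8 every 3 steps. Step 8 lands at position 2 of the cycle → -8.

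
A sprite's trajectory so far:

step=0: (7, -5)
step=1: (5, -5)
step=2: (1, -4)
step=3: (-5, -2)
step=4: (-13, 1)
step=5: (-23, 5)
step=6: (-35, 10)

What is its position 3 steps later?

First differences are (-2, +0), (-4, +1), (-6, +2), (-8, +3), (-10, +4), (-12, +5); their common second difference is (-2, +1) (constant acceleration).
step 7: (-35, 10) + (-14, +6) → (-49, 16)
step 8: (-49, 16) + (-16, +7) → (-65, 23)
step 9: (-65, 23) + (-18, +8) → (-83, 31)

(-83, 31)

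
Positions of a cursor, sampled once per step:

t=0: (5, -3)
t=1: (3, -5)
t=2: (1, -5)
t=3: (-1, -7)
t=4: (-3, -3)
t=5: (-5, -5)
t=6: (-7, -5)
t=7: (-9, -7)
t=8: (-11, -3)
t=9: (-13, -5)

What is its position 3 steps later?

(-19, -3)

The first coordinate changes by -2 each step, so at step 12 it is 5 + 12·(-2) = -19.
The second coordinate repeats the cycle [-3, -5, -5, -7] with period 4; step 12 mod 4 = 0, giving -3.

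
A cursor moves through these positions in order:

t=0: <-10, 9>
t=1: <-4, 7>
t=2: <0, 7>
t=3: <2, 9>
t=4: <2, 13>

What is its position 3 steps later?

<-10, 37>

First differences are <+6, -2>, <+4, +0>, <+2, +2>, <+0, +4>; their common second difference is <-2, +2> (constant acceleration).
step 5: <2, 13> + <-2, +6> → <0, 19>
step 6: <0, 19> + <-4, +8> → <-4, 27>
step 7: <-4, 27> + <-6, +10> → <-10, 37>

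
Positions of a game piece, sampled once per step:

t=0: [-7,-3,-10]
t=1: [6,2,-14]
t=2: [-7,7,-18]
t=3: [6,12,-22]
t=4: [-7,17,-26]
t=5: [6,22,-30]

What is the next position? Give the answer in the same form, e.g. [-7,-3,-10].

[-7,27,-34]

First: cycles through -7, 6 every 2 steps. Step 6 lands at position 0 of the cycle → -7.
Second: linear, +5 per step → 27 at step 6.
Third: linear, -4 per step → -34 at step 6.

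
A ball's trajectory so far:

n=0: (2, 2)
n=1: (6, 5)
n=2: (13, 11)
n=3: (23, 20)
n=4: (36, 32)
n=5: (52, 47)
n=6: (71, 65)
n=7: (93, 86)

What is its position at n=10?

Taking differences between consecutive positions: (+4, +3), (+7, +6), (+10, +9), (+13, +12), (+16, +15), (+19, +18), (+22, +21). These grow by (+3, +3) each step.
step 8: (93, 86) + (+25, +24) → (118, 110)
step 9: (118, 110) + (+28, +27) → (146, 137)
step 10: (146, 137) + (+31, +30) → (177, 167)

(177, 167)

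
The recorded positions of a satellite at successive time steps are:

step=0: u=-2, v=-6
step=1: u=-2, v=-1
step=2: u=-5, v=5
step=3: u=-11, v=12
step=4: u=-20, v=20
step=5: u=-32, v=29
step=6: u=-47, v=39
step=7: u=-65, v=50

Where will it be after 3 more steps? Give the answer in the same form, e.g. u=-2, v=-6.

u=-137, v=89

Successive displacements: (+0, +5), (-3, +6), (-6, +7), (-9, +8), (-12, +9), (-15, +10), (-18, +11) — each changes by (-3, +1).
step 8: u=-65, v=50 + (-21, +12) → u=-86, v=62
step 9: u=-86, v=62 + (-24, +13) → u=-110, v=75
step 10: u=-110, v=75 + (-27, +14) → u=-137, v=89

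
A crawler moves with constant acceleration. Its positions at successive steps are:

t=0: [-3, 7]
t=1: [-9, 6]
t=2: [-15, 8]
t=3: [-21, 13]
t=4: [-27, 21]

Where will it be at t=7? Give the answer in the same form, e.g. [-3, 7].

Taking differences between consecutive positions: [-6, -1], [-6, +2], [-6, +5], [-6, +8]. These grow by [+0, +3] each step.
step 5: [-27, 21] + [-6, +11] → [-33, 32]
step 6: [-33, 32] + [-6, +14] → [-39, 46]
step 7: [-39, 46] + [-6, +17] → [-45, 63]

[-45, 63]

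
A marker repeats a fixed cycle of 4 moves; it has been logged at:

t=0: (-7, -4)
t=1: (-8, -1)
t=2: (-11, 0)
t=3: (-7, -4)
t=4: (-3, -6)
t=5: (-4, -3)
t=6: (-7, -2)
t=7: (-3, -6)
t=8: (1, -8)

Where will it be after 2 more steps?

(-3, -4)

Differencing gives (-1, +3), (-3, +1), (+4, -4), (+4, -2), (-1, +3), (-3, +1), (+4, -4), (+4, -2). This is the pattern (-1, +3), (-3, +1), (+4, -4), (+4, -2) repeated.
step 9: apply (-1, +3) → (0, -5)
step 10: apply (-3, +1) → (-3, -4)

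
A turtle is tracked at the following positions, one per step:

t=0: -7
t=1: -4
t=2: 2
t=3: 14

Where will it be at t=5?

86

Step-to-step displacements: +3, +6, +12; each is 2× the previous.
step 4: 14 + 24 → 38
step 5: 38 + 48 → 86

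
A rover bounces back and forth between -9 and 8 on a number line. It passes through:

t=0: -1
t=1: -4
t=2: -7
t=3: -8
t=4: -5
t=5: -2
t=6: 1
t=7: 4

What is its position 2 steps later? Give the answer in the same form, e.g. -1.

6

The value reflects between -9 and 8, moving 3 per step.
  step 8: 4 → 7
  step 9: 7 → 6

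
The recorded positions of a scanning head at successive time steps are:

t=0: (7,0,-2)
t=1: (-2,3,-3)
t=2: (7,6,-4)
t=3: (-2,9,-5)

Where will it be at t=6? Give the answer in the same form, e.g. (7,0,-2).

(7,18,-8)

First: cycles through 7, -2 every 2 steps. Step 6 lands at position 0 of the cycle → 7.
Second: linear, +3 per step → 18 at step 6.
Third: linear, -1 per step → -8 at step 6.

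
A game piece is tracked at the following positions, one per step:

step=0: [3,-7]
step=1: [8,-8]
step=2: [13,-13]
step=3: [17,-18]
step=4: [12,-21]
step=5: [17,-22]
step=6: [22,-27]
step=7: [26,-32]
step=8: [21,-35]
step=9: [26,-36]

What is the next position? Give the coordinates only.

Differencing gives [+5,-1], [+5,-5], [+4,-5], [-5,-3], [+5,-1], [+5,-5], [+4,-5], [-5,-3], [+5,-1]. This is the pattern [+5,-1], [+5,-5], [+4,-5], [-5,-3] repeated.
step 10: apply [+5,-5] → [31,-41]

[31,-41]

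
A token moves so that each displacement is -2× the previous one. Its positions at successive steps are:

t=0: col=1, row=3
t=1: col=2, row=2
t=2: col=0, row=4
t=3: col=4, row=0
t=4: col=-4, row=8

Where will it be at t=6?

col=-20, row=24

Step-to-step displacements: (+1, -1), (-2, +2), (+4, -4), (-8, +8); each is -2× the previous.
step 5: col=-4, row=8 + (+16, -16) → col=12, row=-8
step 6: col=12, row=-8 + (-32, +32) → col=-20, row=24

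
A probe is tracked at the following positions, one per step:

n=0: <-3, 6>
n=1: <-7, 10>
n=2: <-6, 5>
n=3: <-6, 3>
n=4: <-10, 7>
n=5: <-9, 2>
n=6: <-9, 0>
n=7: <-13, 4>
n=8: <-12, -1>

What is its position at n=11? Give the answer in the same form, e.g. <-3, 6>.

Step-to-step displacements: <-4, +4>, <+1, -5>, <+0, -2>, <-4, +4>, <+1, -5>, <+0, -2>, <-4, +4>, <+1, -5> — a repeating cycle of length 3.
step 9: apply <+0, -2> → <-12, -3>
step 10: apply <-4, +4> → <-16, 1>
step 11: apply <+1, -5> → <-15, -4>

<-15, -4>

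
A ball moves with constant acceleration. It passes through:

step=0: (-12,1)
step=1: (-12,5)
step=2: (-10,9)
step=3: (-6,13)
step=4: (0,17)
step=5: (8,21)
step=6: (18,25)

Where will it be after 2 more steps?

First differences are (+0,+4), (+2,+4), (+4,+4), (+6,+4), (+8,+4), (+10,+4); their common second difference is (+2,+0) (constant acceleration).
step 7: (18,25) + (+12,+4) → (30,29)
step 8: (30,29) + (+14,+4) → (44,33)

(44,33)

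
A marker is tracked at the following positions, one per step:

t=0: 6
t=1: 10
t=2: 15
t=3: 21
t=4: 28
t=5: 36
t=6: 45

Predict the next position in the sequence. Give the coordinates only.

55

Successive displacements: +4, +5, +6, +7, +8, +9 — each changes by +1.
step 7: 45 + 10 → 55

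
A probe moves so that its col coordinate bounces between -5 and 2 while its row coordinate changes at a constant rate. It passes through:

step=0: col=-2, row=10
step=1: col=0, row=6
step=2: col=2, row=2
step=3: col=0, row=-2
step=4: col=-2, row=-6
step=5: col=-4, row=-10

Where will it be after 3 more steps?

col=0, row=-22

The col coordinate reflects between -5 and 2, moving 2 per step.
  step 6: -4 → -4
  step 7: -4 → -2
  step 8: -2 → 0
The row coordinate changes by -4 each step: at step 8 it is -22.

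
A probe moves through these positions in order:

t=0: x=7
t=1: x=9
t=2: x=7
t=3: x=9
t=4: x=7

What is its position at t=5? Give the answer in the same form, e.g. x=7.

Step-to-step displacements: +2, -2, +2, -2; each is -1× the previous.
step 5: 7 + 2 → x=9

x=9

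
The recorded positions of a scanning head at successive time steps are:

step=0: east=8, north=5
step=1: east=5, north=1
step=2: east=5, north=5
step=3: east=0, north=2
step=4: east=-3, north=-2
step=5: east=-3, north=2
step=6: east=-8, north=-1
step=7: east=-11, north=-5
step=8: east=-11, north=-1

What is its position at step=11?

east=-19, north=-4

Step-to-step displacements: (-3, -4), (+0, +4), (-5, -3), (-3, -4), (+0, +4), (-5, -3), (-3, -4), (+0, +4) — a repeating cycle of length 3.
step 9: apply (-5, -3) → east=-16, north=-4
step 10: apply (-3, -4) → east=-19, north=-8
step 11: apply (+0, +4) → east=-19, north=-4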